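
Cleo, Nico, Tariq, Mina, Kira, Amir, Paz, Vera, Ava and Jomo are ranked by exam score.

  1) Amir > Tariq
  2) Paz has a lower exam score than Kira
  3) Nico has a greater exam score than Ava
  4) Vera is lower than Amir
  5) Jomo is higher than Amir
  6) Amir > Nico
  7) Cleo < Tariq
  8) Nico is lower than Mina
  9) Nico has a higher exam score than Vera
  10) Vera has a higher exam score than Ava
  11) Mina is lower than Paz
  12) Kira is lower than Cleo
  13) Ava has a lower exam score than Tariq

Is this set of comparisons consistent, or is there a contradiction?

The single ordering Ava < Vera < Nico < Mina < Paz < Kira < Cleo < Tariq < Amir < Jomo satisfies every listed relation, so no contradiction arises.

consistent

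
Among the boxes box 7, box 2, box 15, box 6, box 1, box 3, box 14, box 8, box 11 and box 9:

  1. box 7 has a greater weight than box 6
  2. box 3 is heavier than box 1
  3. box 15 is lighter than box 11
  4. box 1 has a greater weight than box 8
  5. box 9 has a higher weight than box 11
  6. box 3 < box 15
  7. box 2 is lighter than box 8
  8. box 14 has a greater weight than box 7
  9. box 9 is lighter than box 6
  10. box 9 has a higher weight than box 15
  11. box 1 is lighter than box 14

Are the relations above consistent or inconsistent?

consistent

Every relation is compatible with box 2 < box 8 < box 1 < box 3 < box 15 < box 11 < box 9 < box 6 < box 7 < box 14; the set is consistent.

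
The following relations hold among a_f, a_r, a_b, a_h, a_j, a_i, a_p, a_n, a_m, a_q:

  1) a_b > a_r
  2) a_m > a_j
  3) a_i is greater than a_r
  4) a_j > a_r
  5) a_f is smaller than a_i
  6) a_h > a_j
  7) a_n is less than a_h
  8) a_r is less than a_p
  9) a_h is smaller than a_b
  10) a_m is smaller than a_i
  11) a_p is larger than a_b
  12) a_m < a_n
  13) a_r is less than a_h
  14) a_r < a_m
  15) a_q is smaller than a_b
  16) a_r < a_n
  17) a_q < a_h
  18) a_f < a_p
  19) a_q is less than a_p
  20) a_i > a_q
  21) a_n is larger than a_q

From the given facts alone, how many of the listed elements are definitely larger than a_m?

5

From a_m the given relations immediately reach a_i, a_n.
From those, a_h — 3 in total.
From those, a_b — 4 in total.
From those, a_p — 5 in total.
No other element is forced above a_m by the given relations, so the count is 5.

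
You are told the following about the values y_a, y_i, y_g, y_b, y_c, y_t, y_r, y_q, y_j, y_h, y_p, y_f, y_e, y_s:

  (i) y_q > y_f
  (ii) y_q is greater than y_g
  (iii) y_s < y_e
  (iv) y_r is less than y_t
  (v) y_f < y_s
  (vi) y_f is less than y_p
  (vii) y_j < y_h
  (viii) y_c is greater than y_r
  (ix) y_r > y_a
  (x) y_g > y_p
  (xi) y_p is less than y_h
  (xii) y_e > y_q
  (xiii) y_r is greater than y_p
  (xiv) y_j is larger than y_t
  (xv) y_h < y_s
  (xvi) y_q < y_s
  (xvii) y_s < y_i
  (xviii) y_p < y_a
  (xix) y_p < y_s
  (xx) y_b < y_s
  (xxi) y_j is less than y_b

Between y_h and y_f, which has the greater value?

y_h

The relevant relations are y_f < y_p; y_p < y_a; y_a < y_r; y_r < y_t; y_t < y_j; y_j < y_h.
Chaining these gives y_f < y_p < y_a < y_r < y_t < y_j < y_h.
So y_f < y_h; y_h is the larger of the two.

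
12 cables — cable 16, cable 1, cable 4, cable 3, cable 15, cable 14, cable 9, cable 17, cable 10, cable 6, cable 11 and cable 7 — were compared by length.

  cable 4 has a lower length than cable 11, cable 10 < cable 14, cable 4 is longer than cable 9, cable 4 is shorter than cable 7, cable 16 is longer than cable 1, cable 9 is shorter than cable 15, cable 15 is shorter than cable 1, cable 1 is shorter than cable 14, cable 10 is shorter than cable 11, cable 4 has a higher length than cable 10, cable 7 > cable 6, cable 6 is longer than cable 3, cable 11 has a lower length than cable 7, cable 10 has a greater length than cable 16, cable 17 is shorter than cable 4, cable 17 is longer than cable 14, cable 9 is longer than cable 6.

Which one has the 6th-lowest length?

Chaining the given pairs: cable 3 < cable 6 < cable 9 < cable 15 < cable 1 < cable 16 < cable 10 < cable 14 < cable 17 < cable 4 < cable 11 < cable 7.
The 6th smallest is cable 16.

cable 16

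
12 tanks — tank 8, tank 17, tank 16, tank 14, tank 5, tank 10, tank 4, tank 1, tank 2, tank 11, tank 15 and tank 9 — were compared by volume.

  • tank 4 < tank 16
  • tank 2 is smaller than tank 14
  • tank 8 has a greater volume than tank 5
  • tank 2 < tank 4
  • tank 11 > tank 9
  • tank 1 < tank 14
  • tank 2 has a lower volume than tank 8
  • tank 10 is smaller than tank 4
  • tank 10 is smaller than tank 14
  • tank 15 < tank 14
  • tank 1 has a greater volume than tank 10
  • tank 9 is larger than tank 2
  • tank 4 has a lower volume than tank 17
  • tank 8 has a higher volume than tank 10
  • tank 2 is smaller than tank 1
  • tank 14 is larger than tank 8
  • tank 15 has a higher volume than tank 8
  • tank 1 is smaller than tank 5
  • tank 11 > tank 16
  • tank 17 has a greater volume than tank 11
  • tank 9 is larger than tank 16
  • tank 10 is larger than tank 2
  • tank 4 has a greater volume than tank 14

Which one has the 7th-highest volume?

Chaining the given pairs: tank 2 < tank 10 < tank 1 < tank 5 < tank 8 < tank 15 < tank 14 < tank 4 < tank 16 < tank 9 < tank 11 < tank 17.
Counting 7 from the largest end gives tank 15.

tank 15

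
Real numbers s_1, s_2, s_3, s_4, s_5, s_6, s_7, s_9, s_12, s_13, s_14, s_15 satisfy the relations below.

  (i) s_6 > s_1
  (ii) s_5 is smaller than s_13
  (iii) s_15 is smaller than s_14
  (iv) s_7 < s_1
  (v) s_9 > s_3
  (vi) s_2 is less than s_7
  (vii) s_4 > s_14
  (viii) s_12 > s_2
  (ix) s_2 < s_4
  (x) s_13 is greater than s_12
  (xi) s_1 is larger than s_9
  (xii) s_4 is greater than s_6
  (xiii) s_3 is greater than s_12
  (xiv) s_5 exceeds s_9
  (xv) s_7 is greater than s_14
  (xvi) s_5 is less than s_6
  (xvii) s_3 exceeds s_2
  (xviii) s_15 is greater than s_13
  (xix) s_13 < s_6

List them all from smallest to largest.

Nothing is placed below s_2, so it is least; from there s_2 < s_12; s_12 < s_3; s_3 < s_9; s_9 < s_5; s_5 < s_13; s_13 < s_15; s_15 < s_14; s_14 < s_7; s_7 < s_1; s_1 < s_6; s_6 < s_4, each given directly.

s_2 < s_12 < s_3 < s_9 < s_5 < s_13 < s_15 < s_14 < s_7 < s_1 < s_6 < s_4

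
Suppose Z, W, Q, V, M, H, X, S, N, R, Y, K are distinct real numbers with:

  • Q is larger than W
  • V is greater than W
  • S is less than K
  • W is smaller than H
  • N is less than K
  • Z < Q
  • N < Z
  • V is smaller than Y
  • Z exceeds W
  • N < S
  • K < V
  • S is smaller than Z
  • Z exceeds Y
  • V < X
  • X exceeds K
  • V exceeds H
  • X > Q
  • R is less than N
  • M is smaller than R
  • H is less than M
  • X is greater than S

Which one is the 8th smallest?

V

Chaining the given pairs: W < H < M < R < N < S < K < V < Y < Z < Q < X.
Counting 8 from the smallest end gives V.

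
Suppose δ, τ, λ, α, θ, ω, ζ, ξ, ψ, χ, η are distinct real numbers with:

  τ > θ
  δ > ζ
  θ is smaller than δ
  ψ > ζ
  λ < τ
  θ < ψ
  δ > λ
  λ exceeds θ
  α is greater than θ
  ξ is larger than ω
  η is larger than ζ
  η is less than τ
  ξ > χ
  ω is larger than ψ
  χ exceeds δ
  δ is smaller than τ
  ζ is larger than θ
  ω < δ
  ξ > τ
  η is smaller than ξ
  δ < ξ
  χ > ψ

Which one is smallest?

θ

ζ is not least since θ < ζ; ψ is not least since θ < ψ; η is not least since ζ < η; ω is not least since ψ < ω; λ is not least since θ < λ; δ is not least since ω < δ; χ is not least since ψ < χ; τ is not least since θ < τ; α is not least since θ < α; ξ is not least since η < ξ.
Only θ has nothing below it, so θ is the smallest.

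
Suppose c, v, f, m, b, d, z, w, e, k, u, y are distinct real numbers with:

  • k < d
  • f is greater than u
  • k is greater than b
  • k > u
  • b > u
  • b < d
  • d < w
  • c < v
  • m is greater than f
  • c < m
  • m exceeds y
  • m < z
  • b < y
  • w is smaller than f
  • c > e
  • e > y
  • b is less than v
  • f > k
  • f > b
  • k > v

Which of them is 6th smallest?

v

Piecing the relations together gives one ordering: u < b < y < e < c < v < k < d < w < f < m < z.
Counting 6 from the smallest end gives v.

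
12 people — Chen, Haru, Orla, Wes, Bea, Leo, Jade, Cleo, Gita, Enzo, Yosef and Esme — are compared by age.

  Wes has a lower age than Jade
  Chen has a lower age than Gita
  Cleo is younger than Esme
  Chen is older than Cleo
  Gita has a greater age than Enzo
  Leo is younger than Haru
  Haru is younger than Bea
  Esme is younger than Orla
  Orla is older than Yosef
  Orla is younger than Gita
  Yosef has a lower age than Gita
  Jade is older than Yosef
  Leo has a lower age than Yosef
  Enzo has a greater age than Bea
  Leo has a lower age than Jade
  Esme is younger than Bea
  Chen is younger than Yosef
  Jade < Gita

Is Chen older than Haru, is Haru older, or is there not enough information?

Following every chain through Chen: above Chen we get Yosef, Orla, Jade, Gita; below Chen we get Cleo.
Haru is not reached, and no chain runs the other way from Haru to Chen.
So the given relations leave the order of Chen and Haru undetermined.

undetermined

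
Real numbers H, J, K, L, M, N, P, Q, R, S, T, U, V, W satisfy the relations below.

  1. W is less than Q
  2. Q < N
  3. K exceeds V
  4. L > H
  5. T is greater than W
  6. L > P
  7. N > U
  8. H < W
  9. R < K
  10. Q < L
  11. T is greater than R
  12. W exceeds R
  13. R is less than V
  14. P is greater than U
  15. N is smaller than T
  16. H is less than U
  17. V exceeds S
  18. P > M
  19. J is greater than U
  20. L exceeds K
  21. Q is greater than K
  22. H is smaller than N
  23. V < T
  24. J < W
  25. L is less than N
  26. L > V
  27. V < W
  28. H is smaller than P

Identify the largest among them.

Chaining downward from T: directly below it, R, V, W, N; then S, H, U, J, Q, L; then P, K; then M.
That covers every other element, and nothing is given above T, so T is the largest.

T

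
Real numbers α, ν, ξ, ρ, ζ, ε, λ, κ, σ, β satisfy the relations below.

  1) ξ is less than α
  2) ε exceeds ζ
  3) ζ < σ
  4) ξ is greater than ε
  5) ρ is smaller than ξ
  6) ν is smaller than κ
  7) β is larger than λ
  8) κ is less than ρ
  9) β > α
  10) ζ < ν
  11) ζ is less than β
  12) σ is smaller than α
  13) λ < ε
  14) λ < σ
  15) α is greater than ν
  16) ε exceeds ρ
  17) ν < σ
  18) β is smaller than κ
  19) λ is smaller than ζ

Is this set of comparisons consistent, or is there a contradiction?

inconsistent

We have ξ < α stated directly, yet also α < β < κ < ρ < ε < ξ by chaining the others — so α < ξ. Contradiction.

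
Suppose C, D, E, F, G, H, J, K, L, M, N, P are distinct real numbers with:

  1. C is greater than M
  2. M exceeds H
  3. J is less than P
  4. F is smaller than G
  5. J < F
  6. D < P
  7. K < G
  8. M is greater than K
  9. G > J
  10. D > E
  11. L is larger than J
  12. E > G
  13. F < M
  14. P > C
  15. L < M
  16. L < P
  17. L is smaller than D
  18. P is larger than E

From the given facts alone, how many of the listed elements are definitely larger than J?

The elements the relations force above J are L, F, G, E, D, M, C, P — no chain reaches any other.
That is 8.

8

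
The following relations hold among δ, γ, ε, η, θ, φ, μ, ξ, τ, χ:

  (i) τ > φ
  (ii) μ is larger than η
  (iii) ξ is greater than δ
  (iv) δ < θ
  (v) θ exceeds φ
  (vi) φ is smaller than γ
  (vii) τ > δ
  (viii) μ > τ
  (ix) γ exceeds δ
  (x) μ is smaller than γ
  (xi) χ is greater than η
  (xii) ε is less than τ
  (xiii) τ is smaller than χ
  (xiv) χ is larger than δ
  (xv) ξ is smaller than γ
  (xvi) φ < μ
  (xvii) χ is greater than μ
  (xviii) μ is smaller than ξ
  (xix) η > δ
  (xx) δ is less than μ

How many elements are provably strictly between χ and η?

Chaining upward from η reaches: μ, ξ, γ.
Chaining downward from χ reaches: δ, ε, φ, τ, μ.
Strictly between η and χ are those in both lists: μ — 1 element.

1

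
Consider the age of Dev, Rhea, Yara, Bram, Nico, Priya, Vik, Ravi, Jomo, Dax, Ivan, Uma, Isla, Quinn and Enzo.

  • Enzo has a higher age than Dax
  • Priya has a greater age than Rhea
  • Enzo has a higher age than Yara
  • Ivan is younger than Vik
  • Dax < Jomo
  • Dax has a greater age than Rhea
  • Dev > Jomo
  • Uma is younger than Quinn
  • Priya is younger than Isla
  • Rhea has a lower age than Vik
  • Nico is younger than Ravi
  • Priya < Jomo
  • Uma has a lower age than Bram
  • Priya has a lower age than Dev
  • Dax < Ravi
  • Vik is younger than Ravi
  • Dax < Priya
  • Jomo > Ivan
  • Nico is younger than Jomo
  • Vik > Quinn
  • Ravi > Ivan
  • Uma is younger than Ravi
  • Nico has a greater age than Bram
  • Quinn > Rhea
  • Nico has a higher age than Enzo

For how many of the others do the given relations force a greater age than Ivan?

4

The elements the relations force above Ivan are Vik, Ravi, Jomo, Dev — no chain reaches any other.
That is 4.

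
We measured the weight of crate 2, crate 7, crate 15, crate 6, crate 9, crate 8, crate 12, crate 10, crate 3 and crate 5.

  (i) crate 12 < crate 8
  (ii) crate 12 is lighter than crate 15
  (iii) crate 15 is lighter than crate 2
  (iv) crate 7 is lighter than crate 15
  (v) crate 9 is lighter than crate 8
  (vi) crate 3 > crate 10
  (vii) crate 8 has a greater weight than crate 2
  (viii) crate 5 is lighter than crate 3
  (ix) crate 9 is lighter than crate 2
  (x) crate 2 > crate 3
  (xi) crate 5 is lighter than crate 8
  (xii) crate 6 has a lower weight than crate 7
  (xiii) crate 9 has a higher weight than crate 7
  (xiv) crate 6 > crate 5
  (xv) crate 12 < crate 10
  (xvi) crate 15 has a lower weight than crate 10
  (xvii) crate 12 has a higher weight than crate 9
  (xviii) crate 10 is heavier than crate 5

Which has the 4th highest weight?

The consecutive relations fix a unique order: crate 5 < crate 6 < crate 7 < crate 9 < crate 12 < crate 15 < crate 10 < crate 3 < crate 2 < crate 8.
The 4th largest is crate 10.

crate 10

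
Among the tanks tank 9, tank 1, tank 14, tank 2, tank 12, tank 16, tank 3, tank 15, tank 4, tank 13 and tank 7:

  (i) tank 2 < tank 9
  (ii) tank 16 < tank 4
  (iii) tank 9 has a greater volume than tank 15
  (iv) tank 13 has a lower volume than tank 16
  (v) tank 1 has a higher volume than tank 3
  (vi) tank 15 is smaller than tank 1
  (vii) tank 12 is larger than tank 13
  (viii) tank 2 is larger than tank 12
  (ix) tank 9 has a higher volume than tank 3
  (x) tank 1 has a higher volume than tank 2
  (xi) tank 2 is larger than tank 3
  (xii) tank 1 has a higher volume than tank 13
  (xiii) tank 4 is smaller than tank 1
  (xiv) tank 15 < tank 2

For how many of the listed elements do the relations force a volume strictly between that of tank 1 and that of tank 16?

The relations place tank 16 below tank 1. An element lies strictly between them when it is forced above tank 16 and also forced below tank 1.
Above tank 16: {tank 4}. Below tank 1: {tank 13, tank 12, tank 15, tank 3, tank 2, tank 4}.
Intersection: {tank 4} — 1.

1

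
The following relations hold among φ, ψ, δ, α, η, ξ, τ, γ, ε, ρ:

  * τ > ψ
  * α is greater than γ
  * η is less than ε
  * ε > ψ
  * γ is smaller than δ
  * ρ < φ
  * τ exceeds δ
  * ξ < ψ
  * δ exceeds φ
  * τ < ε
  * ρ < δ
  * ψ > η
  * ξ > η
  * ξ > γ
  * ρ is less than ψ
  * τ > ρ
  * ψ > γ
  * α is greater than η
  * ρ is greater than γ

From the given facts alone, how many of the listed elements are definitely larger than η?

5

The elements the relations force above η are α, ξ, ψ, τ, ε — no chain reaches any other.
That is 5.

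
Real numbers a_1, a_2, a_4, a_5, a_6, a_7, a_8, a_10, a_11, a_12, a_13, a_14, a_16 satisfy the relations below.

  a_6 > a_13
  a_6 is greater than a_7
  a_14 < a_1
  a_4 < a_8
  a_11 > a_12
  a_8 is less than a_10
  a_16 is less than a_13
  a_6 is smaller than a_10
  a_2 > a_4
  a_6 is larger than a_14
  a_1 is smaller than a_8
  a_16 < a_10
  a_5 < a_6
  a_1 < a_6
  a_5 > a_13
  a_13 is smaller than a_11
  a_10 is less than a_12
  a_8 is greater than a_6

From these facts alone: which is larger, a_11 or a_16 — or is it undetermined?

The relevant relations are a_16 < a_13; a_13 < a_5; a_5 < a_6; a_6 < a_10; a_10 < a_12; a_12 < a_11.
Chaining these gives a_16 < a_13 < a_5 < a_6 < a_10 < a_12 < a_11.
So a_11 is larger.

a_11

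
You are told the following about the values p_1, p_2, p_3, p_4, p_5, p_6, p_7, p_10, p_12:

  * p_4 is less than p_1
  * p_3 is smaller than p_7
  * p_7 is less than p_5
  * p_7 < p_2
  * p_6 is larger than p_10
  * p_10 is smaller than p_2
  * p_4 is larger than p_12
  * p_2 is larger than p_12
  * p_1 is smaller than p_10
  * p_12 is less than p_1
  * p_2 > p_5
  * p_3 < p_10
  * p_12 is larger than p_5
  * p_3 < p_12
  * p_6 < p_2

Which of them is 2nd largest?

The consecutive relations fix a unique order: p_3 < p_7 < p_5 < p_12 < p_4 < p_1 < p_10 < p_6 < p_2.
Counting 2 from the largest end gives p_6.

p_6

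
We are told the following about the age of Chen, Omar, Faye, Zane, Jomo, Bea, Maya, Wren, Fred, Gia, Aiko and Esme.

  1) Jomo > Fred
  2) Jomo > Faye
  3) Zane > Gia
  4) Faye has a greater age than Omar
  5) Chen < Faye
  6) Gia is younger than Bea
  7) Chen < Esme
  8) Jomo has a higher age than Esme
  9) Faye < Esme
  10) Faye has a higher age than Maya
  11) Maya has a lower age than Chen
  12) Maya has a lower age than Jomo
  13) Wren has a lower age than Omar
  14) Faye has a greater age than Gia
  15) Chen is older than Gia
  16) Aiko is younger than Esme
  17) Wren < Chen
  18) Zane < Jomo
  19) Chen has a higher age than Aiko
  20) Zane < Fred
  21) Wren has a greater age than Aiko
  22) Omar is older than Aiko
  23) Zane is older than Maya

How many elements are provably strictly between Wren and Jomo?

The relations place Wren below Jomo. An element lies strictly between them when it is forced above Wren and also forced below Jomo.
Above Wren: {Chen, Omar, Faye, Esme}. Below Jomo: {Maya, Gia, Aiko, Zane, Chen, Omar, Fred, Faye, Esme}.
Intersection: {Chen, Omar, Faye, Esme} — 4.

4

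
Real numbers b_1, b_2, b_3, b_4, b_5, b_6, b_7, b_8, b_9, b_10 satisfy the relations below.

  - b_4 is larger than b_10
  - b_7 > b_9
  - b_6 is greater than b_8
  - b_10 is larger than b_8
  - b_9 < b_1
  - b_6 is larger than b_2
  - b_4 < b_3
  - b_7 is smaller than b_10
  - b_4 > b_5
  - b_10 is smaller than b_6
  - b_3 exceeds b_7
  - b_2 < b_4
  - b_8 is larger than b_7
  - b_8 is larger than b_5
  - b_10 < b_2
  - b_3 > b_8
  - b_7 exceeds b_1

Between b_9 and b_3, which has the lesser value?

b_9

Following the relations from b_9: b_9 < b_1 < b_7 < b_8 < b_10 < b_2 < b_4 < b_3.
So b_9 < b_3; b_9 is the smaller of the two.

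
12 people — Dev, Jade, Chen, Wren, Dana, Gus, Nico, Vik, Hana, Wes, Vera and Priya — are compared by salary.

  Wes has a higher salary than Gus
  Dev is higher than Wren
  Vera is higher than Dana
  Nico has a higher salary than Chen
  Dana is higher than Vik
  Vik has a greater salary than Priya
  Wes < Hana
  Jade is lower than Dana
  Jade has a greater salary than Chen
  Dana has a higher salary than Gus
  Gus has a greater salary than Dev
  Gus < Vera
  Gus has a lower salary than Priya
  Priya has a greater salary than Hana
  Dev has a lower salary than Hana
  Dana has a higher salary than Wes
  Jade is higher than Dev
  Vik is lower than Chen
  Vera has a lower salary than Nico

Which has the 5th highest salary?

Chaining the given pairs: Wren < Dev < Gus < Wes < Hana < Priya < Vik < Chen < Jade < Dana < Vera < Nico.
The 5th largest is Chen.

Chen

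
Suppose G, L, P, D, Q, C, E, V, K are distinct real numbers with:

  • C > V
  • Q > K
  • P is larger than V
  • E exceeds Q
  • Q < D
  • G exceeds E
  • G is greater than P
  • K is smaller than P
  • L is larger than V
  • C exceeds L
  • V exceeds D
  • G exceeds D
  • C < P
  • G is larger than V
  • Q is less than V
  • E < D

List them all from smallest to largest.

K < Q < E < D < V < L < C < P < G

The consecutive links are each given: K < Q; Q < E; E < D; D < V; V < L; L < C; C < P; P < G.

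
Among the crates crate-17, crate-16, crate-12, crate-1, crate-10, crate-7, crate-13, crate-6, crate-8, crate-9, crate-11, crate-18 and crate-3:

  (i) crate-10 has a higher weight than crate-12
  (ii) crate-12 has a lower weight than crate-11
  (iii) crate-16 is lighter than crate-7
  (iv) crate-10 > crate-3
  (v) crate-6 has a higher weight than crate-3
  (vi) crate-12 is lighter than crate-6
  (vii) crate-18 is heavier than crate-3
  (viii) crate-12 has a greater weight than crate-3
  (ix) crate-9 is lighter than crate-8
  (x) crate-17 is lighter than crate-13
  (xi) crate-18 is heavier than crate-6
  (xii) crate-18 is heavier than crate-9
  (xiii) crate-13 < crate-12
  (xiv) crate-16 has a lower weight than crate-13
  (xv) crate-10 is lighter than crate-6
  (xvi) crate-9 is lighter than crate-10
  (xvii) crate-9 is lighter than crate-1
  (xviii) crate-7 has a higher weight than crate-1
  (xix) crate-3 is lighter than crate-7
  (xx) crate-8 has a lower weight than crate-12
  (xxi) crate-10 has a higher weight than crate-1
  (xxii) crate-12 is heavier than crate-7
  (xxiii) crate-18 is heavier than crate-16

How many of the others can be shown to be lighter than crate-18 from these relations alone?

The elements the relations force below crate-18 are crate-9, crate-16, crate-17, crate-13, crate-8, crate-3, crate-1, crate-7, crate-12, crate-10, crate-6 — no chain reaches any other.
That is 11.

11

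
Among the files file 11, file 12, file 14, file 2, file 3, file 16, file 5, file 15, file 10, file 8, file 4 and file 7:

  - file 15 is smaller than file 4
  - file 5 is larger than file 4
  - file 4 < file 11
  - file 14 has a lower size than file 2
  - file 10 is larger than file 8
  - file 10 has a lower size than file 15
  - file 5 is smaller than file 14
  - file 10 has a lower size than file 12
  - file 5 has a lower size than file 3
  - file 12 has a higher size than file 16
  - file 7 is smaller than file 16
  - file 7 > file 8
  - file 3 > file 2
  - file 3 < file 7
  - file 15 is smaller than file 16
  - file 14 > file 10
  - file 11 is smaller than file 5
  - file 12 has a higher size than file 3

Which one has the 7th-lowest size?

Piecing the relations together gives one ordering: file 8 < file 10 < file 15 < file 4 < file 11 < file 5 < file 14 < file 2 < file 3 < file 7 < file 16 < file 12.
The 7th smallest is file 14.

file 14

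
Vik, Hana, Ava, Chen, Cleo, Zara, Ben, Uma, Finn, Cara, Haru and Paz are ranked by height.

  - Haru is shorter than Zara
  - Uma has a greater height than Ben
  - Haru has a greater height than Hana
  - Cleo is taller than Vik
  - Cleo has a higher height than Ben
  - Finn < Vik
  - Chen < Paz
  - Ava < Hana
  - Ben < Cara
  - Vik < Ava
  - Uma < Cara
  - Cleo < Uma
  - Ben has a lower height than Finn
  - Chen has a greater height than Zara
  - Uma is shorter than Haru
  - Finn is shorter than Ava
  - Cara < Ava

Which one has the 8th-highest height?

Piecing the relations together gives one ordering: Ben < Finn < Vik < Cleo < Uma < Cara < Ava < Hana < Haru < Zara < Chen < Paz.
Counting 8 from the largest end gives Uma.

Uma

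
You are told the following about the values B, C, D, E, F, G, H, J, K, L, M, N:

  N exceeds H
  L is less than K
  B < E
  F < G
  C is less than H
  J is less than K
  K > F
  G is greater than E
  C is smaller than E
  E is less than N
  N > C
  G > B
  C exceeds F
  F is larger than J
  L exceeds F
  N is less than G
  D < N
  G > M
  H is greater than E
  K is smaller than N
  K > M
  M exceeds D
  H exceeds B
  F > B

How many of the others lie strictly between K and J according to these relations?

Chaining upward from J reaches: F, L, C, E, H, N, G.
Chaining downward from K reaches: B, D, F, L, M.
Strictly between J and K are those in both lists: F, L — 2 elements.

2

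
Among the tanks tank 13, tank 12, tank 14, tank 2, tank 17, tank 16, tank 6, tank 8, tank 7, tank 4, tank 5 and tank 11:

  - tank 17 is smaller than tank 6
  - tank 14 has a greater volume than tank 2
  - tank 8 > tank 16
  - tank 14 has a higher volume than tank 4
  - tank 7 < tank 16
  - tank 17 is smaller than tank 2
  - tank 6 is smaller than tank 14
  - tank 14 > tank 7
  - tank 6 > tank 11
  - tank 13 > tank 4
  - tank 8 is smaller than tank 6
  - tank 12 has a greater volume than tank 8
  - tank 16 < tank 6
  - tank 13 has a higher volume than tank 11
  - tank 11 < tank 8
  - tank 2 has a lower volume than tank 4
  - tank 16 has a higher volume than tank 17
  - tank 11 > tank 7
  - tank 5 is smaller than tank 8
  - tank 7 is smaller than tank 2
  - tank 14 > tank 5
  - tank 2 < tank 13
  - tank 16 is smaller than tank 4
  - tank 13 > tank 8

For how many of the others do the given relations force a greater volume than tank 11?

5

From tank 11 the given relations immediately reach tank 8, tank 13, tank 6.
From those, tank 12, tank 14 — 5 in total.
Nothing else is reachable above tank 11; 5 in all.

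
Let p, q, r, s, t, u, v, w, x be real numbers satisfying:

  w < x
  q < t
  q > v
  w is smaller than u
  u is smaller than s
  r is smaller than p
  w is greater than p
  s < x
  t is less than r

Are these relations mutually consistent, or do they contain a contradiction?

consistent

Every relation is compatible with v < q < t < r < p < w < u < s < x; the set is consistent.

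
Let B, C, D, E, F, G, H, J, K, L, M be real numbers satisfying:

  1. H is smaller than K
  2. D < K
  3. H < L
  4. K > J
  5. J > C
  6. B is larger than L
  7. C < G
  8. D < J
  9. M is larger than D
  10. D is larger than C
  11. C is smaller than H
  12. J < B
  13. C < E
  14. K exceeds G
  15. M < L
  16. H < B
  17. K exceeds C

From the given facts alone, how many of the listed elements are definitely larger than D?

The elements the relations force above D are M, L, J, B, K — no chain reaches any other.
That is 5.

5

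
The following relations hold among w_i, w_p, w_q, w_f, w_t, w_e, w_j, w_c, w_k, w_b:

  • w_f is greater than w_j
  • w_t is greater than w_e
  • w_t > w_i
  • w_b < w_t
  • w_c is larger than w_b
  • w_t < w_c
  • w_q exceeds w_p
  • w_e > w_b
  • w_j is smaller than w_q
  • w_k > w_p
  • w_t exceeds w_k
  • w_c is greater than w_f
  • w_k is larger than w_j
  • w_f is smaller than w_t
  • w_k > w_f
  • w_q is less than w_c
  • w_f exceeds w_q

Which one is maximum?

w_c

Chaining downward from w_c: directly below it, w_b, w_q, w_f, w_t; then w_j, w_e, w_p, w_k, w_i.
That covers every other element, and nothing is given above w_c, so w_c is the maximum.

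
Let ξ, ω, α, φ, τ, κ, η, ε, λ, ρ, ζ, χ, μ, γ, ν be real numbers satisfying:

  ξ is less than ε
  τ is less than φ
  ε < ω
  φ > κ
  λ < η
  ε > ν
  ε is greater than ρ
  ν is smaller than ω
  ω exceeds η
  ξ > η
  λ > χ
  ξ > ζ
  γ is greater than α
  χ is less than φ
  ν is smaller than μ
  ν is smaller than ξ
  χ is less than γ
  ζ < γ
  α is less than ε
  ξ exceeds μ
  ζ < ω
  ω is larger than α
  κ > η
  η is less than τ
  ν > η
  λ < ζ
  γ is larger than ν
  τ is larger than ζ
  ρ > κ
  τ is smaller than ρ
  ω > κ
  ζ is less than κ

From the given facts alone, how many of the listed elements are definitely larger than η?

10

From η the given relations immediately reach ν, τ, ξ, κ, ω.
From those, μ, φ, ρ, ε, γ — 10 in total.
Nothing else is reachable above η; 10 in all.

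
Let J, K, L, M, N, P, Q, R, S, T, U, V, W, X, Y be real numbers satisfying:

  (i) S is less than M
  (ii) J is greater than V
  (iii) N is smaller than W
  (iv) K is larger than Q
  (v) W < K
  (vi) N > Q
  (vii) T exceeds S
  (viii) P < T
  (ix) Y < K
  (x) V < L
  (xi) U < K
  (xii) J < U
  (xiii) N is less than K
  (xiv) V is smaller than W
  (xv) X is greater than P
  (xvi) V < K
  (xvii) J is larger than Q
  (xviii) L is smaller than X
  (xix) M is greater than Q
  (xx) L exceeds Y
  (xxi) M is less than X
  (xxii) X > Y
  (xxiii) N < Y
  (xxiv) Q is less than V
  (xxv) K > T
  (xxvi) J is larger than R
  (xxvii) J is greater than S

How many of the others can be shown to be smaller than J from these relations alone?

The elements the relations force below J are Q, V, R, S — no chain reaches any other.
That is 4.

4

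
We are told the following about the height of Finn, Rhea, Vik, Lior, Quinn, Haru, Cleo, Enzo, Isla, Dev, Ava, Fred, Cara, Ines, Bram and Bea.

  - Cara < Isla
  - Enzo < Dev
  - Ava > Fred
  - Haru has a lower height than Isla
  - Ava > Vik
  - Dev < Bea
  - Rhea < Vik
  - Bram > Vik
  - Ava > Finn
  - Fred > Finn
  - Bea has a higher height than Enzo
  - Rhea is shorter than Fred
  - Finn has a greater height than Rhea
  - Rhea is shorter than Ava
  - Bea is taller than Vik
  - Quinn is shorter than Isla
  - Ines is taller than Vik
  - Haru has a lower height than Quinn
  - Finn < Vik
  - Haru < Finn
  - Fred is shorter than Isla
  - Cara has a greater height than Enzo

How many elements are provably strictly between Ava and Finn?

The relations place Finn below Ava. An element lies strictly between them when it is forced above Finn and also forced below Ava.
Above Finn: {Vik, Bram, Ines, Fred, Isla, Bea}. Below Ava: {Rhea, Haru, Vik, Fred}.
Intersection: {Vik, Fred} — 2.

2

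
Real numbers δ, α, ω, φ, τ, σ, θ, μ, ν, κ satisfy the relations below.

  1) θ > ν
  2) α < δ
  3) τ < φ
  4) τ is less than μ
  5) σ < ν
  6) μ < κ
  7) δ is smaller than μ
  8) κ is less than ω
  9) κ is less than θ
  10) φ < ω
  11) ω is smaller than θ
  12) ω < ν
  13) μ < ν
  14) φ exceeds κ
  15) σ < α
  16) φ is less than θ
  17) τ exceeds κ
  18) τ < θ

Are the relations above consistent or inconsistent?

inconsistent

We have τ < μ stated directly, yet also μ < κ < τ by chaining the others — so μ < τ. Contradiction.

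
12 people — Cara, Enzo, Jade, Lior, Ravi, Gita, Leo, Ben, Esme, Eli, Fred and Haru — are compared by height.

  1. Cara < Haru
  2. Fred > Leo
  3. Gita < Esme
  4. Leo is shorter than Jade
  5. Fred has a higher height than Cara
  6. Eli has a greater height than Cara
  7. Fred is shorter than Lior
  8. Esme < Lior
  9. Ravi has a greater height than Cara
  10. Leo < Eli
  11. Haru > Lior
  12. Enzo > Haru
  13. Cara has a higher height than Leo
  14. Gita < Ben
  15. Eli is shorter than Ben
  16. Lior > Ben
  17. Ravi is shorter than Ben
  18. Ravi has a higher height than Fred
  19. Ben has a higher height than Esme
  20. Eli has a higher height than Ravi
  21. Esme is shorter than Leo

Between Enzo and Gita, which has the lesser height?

Gita < Esme and Esme < Leo give Gita < Leo.
Then Leo < Cara extends the chain to Cara.
With Cara < Fred: Gita < Esme < Leo < Cara < Fred.
Then Fred < Ravi extends the chain to Ravi.
With Ravi < Ben: Gita < Esme < Leo < Cara < Fred < Ravi < Ben.
Then Ben < Lior extends the chain to Lior.
With Lior < Haru: Gita < Esme < Leo < Cara < Fred < Ravi < Ben < Lior < Haru.
Then Haru < Enzo extends the chain to Enzo.
So Gita < Enzo; Gita is the shorter of the two.

Gita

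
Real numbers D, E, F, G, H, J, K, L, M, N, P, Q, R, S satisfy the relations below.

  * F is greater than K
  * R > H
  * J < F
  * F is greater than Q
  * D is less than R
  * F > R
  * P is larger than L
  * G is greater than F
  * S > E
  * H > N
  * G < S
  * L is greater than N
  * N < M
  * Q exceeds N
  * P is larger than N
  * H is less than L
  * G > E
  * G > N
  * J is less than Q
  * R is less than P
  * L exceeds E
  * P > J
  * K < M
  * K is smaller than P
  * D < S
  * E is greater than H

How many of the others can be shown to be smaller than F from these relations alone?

Directly below F: J, K, Q, R.
One step further: D, N, H (7 so far).
Nothing else is reachable below F; 7 in all.

7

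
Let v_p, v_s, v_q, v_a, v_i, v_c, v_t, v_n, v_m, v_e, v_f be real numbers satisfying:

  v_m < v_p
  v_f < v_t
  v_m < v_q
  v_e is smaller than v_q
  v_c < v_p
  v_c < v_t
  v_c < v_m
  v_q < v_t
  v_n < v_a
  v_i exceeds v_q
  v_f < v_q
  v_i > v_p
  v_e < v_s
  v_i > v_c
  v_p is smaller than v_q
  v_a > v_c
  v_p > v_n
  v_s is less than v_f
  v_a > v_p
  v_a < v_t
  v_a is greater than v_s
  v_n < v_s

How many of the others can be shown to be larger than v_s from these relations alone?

From v_s the given relations immediately reach v_f, v_a.
From those, v_q, v_t — 4 in total.
From those, v_i — 5 in total.
Nothing else is reachable above v_s; 5 in all.

5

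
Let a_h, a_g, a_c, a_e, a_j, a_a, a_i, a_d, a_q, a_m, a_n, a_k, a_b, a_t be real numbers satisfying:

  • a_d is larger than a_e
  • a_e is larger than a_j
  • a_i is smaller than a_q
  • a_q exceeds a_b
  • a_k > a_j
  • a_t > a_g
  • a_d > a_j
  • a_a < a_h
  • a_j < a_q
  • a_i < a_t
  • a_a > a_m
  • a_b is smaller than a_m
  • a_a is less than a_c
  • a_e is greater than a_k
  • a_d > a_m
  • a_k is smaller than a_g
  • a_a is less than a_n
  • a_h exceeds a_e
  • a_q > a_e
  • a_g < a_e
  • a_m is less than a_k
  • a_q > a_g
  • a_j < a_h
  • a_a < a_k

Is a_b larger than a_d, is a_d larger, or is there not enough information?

The relevant relations are a_b < a_m; a_m < a_a; a_a < a_k; a_k < a_g; a_g < a_e; a_e < a_d.
Together: a_b < a_m < a_a < a_k < a_g < a_e < a_d.
So a_d is larger.

a_d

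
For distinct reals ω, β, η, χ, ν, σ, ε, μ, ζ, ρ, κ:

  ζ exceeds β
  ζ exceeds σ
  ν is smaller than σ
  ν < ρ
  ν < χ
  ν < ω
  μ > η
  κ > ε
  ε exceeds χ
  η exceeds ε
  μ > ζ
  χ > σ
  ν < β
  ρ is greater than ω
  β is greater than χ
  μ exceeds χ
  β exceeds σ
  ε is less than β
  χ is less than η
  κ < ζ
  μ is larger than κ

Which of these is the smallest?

ν

σ is not least since ν < σ; χ is not least since ν < χ; ε is not least since χ < ε; η is not least since ε < η; κ is not least since ε < κ; β is not least since σ < β; ζ is not least since κ < ζ; ω is not least since ν < ω; ρ is not least since ω < ρ; μ is not least since κ < μ.
Only ν has nothing below it, so ν is the smallest.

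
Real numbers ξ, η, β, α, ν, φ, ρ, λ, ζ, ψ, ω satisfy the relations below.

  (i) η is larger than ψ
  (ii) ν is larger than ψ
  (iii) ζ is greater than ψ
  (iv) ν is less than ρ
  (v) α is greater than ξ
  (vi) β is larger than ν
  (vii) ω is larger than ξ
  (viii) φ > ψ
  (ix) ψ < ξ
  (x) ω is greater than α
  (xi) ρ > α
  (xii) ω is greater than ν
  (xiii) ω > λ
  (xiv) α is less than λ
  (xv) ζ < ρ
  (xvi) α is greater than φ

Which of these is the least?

Chaining upward from ψ: directly above it, ξ, ν, φ, ζ, η; then α, ρ, β, ω; then λ.
That covers every other element, and nothing is given below ψ, so ψ is the least.

ψ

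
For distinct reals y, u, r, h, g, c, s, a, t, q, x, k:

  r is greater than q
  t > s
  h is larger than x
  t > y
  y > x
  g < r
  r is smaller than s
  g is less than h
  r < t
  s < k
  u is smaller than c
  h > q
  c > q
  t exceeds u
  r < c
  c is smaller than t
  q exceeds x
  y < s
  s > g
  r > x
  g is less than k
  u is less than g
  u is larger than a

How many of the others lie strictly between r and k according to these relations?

The relations place r below k. An element lies strictly between them when it is forced above r and also forced below k.
Above r: {c, s, t}. Below k: {a, x, u, q, g, y, s}.
Intersection: {s} — 1.

1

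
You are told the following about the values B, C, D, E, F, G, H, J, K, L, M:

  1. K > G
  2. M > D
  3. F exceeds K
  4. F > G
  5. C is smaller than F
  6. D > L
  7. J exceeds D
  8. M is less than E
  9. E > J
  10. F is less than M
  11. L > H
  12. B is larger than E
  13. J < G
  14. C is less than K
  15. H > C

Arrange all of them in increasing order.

The consecutive links are each given: C < H; H < L; L < D; D < J; J < G; G < K; K < F; F < M; M < E; E < B.

C < H < L < D < J < G < K < F < M < E < B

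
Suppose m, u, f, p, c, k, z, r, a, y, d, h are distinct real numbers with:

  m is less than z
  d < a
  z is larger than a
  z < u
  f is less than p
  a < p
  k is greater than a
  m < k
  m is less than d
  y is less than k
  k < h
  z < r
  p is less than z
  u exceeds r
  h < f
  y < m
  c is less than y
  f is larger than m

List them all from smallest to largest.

Nothing is placed below c, so it is least; from there c < y; y < m; m < d; d < a; a < k; k < h; h < f; f < p; p < z; z < r; r < u, each given directly.

c < y < m < d < a < k < h < f < p < z < r < u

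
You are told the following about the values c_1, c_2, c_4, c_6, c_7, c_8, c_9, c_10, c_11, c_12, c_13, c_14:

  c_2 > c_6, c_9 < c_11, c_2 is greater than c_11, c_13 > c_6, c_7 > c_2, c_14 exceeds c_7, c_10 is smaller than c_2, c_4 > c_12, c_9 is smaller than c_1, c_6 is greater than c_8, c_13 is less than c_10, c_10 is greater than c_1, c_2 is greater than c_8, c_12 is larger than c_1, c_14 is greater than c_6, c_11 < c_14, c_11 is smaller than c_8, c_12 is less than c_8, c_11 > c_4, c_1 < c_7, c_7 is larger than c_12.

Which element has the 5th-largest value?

c_13

The consecutive relations fix a unique order: c_9 < c_1 < c_12 < c_4 < c_11 < c_8 < c_6 < c_13 < c_10 < c_2 < c_7 < c_14.
Counting 5 from the largest end gives c_13.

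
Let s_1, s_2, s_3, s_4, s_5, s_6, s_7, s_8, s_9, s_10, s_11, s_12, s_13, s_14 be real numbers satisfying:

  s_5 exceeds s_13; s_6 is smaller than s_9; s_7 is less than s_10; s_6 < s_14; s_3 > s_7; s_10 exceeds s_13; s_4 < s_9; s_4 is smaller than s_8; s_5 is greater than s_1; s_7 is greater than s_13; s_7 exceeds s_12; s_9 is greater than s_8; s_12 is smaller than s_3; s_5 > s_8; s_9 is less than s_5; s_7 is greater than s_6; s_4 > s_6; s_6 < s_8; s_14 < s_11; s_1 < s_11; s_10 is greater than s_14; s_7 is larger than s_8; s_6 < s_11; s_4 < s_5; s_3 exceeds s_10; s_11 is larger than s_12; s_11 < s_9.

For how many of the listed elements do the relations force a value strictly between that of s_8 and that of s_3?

The relations place s_8 below s_3. An element lies strictly between them when it is forced above s_8 and also forced below s_3.
Above s_8: {s_9, s_5, s_7, s_10}. Below s_3: {s_6, s_4, s_14, s_12, s_13, s_7, s_10}.
Intersection: {s_7, s_10} — 2.

2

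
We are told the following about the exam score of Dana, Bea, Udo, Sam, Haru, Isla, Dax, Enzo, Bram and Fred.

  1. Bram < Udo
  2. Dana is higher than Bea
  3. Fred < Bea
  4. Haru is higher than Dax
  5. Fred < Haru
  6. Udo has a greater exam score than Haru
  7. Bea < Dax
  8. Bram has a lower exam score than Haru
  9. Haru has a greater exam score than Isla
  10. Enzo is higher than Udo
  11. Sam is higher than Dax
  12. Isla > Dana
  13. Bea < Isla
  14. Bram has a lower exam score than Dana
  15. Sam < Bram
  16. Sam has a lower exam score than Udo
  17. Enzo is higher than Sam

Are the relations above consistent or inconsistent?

consistent

The single ordering Fred < Bea < Dax < Sam < Bram < Dana < Isla < Haru < Udo < Enzo satisfies every listed relation, so no contradiction arises.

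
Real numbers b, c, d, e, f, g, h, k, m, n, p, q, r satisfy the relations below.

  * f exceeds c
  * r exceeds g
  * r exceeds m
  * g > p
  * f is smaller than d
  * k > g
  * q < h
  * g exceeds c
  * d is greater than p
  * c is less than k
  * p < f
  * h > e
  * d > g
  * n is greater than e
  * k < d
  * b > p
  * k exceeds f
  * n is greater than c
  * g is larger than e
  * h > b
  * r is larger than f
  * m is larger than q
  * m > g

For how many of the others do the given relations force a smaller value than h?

From h the given relations immediately reach e, b, q.
From those, p — 4 in total.
No other element is forced below h by the given relations, so the count is 4.

4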